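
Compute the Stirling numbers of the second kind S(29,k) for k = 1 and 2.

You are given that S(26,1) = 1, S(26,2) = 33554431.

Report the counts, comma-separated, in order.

i=27: T(27,1)=0+1·1=1 | T(27,2)=1+2·33554431=67108863
i=28: T(28,1)=0+1·1=1 | T(28,2)=1+2·67108863=134217727
i=29: T(29,1)=0+1·1=1 | T(29,2)=1+2·134217727=268435455
Read S(29,1) = 1, S(29,2) = 268435455.

1, 268435455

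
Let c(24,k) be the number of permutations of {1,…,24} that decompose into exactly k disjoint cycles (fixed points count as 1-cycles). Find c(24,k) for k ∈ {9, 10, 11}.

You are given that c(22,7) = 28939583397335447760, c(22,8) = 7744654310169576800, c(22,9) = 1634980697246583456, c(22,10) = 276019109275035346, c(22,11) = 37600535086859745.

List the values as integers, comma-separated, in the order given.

row 23: T[23][8]=22·7744654310169576800+28939583397335447760=199321978221066137360  T[23][9]=22·1634980697246583456+7744654310169576800=43714229649594412832  T[23][10]=22·276019109275035346+1634980697246583456=7707401101297361068  T[23][11]=22·37600535086859745+276019109275035346=1103230881185949736
row 24: T[24][9]=23·43714229649594412832+199321978221066137360=1204749260161737632496  T[24][10]=23·7707401101297361068+43714229649594412832=220984454979433717396  T[24][11]=23·1103230881185949736+7707401101297361068=33081711368574204996
Read c(24,9) = 1204749260161737632496, c(24,10) = 220984454979433717396, c(24,11) = 33081711368574204996.

1204749260161737632496, 220984454979433717396, 33081711368574204996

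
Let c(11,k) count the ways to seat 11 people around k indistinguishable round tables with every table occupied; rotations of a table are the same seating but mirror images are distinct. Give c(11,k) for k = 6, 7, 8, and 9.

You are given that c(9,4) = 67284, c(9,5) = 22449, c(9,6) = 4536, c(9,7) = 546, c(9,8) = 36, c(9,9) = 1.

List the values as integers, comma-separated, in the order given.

902055, 157773, 18150, 1320

i=10: T(10,5)=67284+9·22449=269325 | T(10,6)=22449+9·4536=63273 | T(10,7)=4536+9·546=9450 | T(10,8)=546+9·36=870 | T(10,9)=36+9·1=45
i=11: T(11,6)=269325+10·63273=902055 | T(11,7)=63273+10·9450=157773 | T(11,8)=9450+10·870=18150 | T(11,9)=870+10·45=1320
Read c(11,6) = 902055, c(11,7) = 157773, c(11,8) = 18150, c(11,9) = 1320.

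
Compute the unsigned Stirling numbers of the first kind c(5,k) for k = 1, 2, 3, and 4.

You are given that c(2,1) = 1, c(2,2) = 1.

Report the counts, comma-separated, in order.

24, 50, 35, 10

r3: T_3,1=2×1+0=2; T_3,2=2×1+1=3; T_3,3=2×0+1=1
r4: T_4,1=3×2+0=6; T_4,2=3×3+2=11; T_4,3=3×1+3=6; T_4,4=3×0+1=1
r5: T_5,1=4×6+0=24; T_5,2=4×11+6=50; T_5,3=4×6+11=35; T_5,4=4×1+6=10
Read c(5,1) = 24, c(5,2) = 50, c(5,3) = 35, c(5,4) = 10.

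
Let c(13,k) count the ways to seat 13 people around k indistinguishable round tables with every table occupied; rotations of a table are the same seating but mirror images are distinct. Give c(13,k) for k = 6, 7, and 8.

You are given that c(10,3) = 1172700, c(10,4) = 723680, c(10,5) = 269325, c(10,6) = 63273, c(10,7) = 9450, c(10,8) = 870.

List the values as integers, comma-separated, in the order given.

206070150, 44990231, 6926634

@11  (11,4):723680·10+1172700→8409500, (11,5):269325·10+723680→3416930, (11,6):63273·10+269325→902055, (11,7):9450·10+63273→157773, (11,8):870·10+9450→18150
@12  (12,5):3416930·11+8409500→45995730, (12,6):902055·11+3416930→13339535, (12,7):157773·11+902055→2637558, (12,8):18150·11+157773→357423
@13  (13,6):13339535·12+45995730→206070150, (13,7):2637558·12+13339535→44990231, (13,8):357423·12+2637558→6926634
Read c(13,6) = 206070150, c(13,7) = 44990231, c(13,8) = 6926634.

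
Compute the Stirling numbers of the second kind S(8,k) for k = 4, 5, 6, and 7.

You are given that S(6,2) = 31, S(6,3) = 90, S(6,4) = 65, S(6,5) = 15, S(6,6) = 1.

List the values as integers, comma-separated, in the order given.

1701, 1050, 266, 28

[7] T[7,3]:3*90+31=301 · T[7,4]:4*65+90=350 · T[7,5]:5*15+65=140 · T[7,6]:6*1+15=21 · T[7,7]:7*0+1=1
[8] T[8,4]:4*350+301=1701 · T[8,5]:5*140+350=1050 · T[8,6]:6*21+140=266 · T[8,7]:7*1+21=28
Read S(8,4) = 1701, S(8,5) = 1050, S(8,6) = 266, S(8,7) = 28.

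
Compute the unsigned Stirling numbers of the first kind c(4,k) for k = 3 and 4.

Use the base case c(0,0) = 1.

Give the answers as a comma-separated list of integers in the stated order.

row 1: T[1][1]=0·0+1=1
row 2: T[2][1]=1·1+0=1  T[2][2]=1·0+1=1
row 3: T[3][2]=2·1+1=3  T[3][3]=2·0+1=1
row 4: T[4][3]=3·1+3=6  T[4][4]=3·0+1=1
Read c(4,3) = 6, c(4,4) = 1.

6, 1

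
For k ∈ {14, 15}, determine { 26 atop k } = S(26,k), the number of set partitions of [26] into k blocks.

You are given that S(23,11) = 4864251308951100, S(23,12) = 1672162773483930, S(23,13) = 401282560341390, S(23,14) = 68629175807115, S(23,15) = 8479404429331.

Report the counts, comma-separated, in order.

row 24: T[24][12]=12·1672162773483930+4864251308951100=24930204590758260  T[24][13]=13·401282560341390+1672162773483930=6888836057922000  T[24][14]=14·68629175807115+401282560341390=1362091021641000  T[24][15]=15·8479404429331+68629175807115=195820242247080
row 25: T[25][13]=13·6888836057922000+24930204590758260=114485073343744260  T[25][14]=14·1362091021641000+6888836057922000=25958110360896000  T[25][15]=15·195820242247080+1362091021641000=4299394655347200
row 26: T[26][14]=14·25958110360896000+114485073343744260=477898618396288260  T[26][15]=15·4299394655347200+25958110360896000=90449030191104000
Read S(26,14) = 477898618396288260, S(26,15) = 90449030191104000.

477898618396288260, 90449030191104000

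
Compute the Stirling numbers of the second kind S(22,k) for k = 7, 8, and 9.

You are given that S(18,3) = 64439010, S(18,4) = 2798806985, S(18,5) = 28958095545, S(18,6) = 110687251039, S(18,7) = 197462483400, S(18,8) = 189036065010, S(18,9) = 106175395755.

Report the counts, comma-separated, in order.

602762379967440, 1142399079991620, 1241963303533920

i=19: T(19,4)=64439010+4·2798806985=11259666950 | T(19,5)=2798806985+5·28958095545=147589284710 | T(19,6)=28958095545+6·110687251039=693081601779 | T(19,7)=110687251039+7·197462483400=1492924634839 | T(19,8)=197462483400+8·189036065010=1709751003480 | T(19,9)=189036065010+9·106175395755=1144614626805
i=20: T(20,5)=11259666950+5·147589284710=749206090500 | T(20,6)=147589284710+6·693081601779=4306078895384 | T(20,7)=693081601779+7·1492924634839=11143554045652 | T(20,8)=1492924634839+8·1709751003480=15170932662679 | T(20,9)=1709751003480+9·1144614626805=12011282644725
i=21: T(21,6)=749206090500+6·4306078895384=26585679462804 | T(21,7)=4306078895384+7·11143554045652=82310957214948 | T(21,8)=11143554045652+8·15170932662679=132511015347084 | T(21,9)=15170932662679+9·12011282644725=123272476465204
i=22: T(22,7)=26585679462804+7·82310957214948=602762379967440 | T(22,8)=82310957214948+8·132511015347084=1142399079991620 | T(22,9)=132511015347084+9·123272476465204=1241963303533920
Read S(22,7) = 602762379967440, S(22,8) = 1142399079991620, S(22,9) = 1241963303533920.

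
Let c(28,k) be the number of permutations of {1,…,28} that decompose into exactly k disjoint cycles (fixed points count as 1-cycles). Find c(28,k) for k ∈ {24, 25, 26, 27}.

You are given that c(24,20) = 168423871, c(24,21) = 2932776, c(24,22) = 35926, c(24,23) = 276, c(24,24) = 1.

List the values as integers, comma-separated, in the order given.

626334345, 7739550, 67977, 378

[25] T[25,21]:24*2932776+168423871=238810495 · T[25,22]:24*35926+2932776=3795000 · T[25,23]:24*276+35926=42550 · T[25,24]:24*1+276=300 · T[25,25]:24*0+1=1
[26] T[26,22]:25*3795000+238810495=333685495 · T[26,23]:25*42550+3795000=4858750 · T[26,24]:25*300+42550=50050 · T[26,25]:25*1+300=325 · T[26,26]:25*0+1=1
[27] T[27,23]:26*4858750+333685495=460012995 · T[27,24]:26*50050+4858750=6160050 · T[27,25]:26*325+50050=58500 · T[27,26]:26*1+325=351 · T[27,27]:26*0+1=1
[28] T[28,24]:27*6160050+460012995=626334345 · T[28,25]:27*58500+6160050=7739550 · T[28,26]:27*351+58500=67977 · T[28,27]:27*1+351=378
Read c(28,24) = 626334345, c(28,25) = 7739550, c(28,26) = 67977, c(28,27) = 378.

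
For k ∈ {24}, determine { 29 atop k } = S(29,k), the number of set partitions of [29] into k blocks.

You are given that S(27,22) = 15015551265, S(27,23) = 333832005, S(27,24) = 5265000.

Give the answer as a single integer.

[28] T[28,23]:23*333832005+15015551265=22693687380 · T[28,24]:24*5265000+333832005=460192005
[29] T[29,24]:24*460192005+22693687380=33738295500
Read S(29,24) = 33738295500.

33738295500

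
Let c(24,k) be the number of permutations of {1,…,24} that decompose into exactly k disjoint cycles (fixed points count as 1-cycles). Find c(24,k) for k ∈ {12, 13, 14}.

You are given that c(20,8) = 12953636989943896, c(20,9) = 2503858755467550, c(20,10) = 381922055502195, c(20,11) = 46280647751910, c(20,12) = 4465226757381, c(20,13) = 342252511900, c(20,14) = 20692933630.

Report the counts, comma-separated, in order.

4070384057007569521, 413356714301314056, 34701806448704206

[21] T[21,9]:20*2503858755467550+12953636989943896=63030812099294896 · T[21,10]:20*381922055502195+2503858755467550=10142299865511450 · T[21,11]:20*46280647751910+381922055502195=1307535010540395 · T[21,12]:20*4465226757381+46280647751910=135585182899530 · T[21,13]:20*342252511900+4465226757381=11310276995381 · T[21,14]:20*20692933630+342252511900=756111184500
[22] T[22,10]:21*10142299865511450+63030812099294896=276019109275035346 · T[22,11]:21*1307535010540395+10142299865511450=37600535086859745 · T[22,12]:21*135585182899530+1307535010540395=4154823851430525 · T[22,13]:21*11310276995381+135585182899530=373100999802531 · T[22,14]:21*756111184500+11310276995381=27188611869881
[23] T[23,11]:22*37600535086859745+276019109275035346=1103230881185949736 · T[23,12]:22*4154823851430525+37600535086859745=129006659818331295 · T[23,13]:22*373100999802531+4154823851430525=12363045847086207 · T[23,14]:22*27188611869881+373100999802531=971250460939913
[24] T[24,12]:23*129006659818331295+1103230881185949736=4070384057007569521 · T[24,13]:23*12363045847086207+129006659818331295=413356714301314056 · T[24,14]:23*971250460939913+12363045847086207=34701806448704206
Read c(24,12) = 4070384057007569521, c(24,13) = 413356714301314056, c(24,14) = 34701806448704206.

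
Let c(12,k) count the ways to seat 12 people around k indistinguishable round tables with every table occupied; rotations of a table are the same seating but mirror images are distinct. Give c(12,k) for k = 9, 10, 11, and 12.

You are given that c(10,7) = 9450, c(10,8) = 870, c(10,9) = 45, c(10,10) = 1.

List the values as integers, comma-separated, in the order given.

32670, 1925, 66, 1

row 11: T[11][8]=10·870+9450=18150  T[11][9]=10·45+870=1320  T[11][10]=10·1+45=55  T[11][11]=10·0+1=1
row 12: T[12][9]=11·1320+18150=32670  T[12][10]=11·55+1320=1925  T[12][11]=11·1+55=66  T[12][12]=11·0+1=1
Read c(12,9) = 32670, c(12,10) = 1925, c(12,11) = 66, c(12,12) = 1.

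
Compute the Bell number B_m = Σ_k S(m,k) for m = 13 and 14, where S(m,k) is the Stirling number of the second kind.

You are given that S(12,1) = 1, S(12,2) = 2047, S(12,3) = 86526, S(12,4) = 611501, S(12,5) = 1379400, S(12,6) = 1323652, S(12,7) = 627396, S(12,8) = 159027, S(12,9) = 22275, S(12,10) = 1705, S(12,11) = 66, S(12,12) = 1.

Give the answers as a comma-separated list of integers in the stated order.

@13  (13,1):1·1+0→1, (13,2):2047·2+1→4095, (13,3):86526·3+2047→261625, (13,4):611501·4+86526→2532530, (13,5):1379400·5+611501→7508501, (13,6):1323652·6+1379400→9321312, (13,7):627396·7+1323652→5715424, (13,8):159027·8+627396→1899612, (13,9):22275·9+159027→359502, (13,10):1705·10+22275→39325, (13,11):66·11+1705→2431, (13,12):1·12+66→78, (13,13):0·13+1→1
@14  (14,1):1·1+0→1, (14,2):4095·2+1→8191, (14,3):261625·3+4095→788970, (14,4):2532530·4+261625→10391745, (14,5):7508501·5+2532530→40075035, (14,6):9321312·6+7508501→63436373, (14,7):5715424·7+9321312→49329280, (14,8):1899612·8+5715424→20912320, (14,9):359502·9+1899612→5135130, (14,10):39325·10+359502→752752, (14,11):2431·11+39325→66066, (14,12):78·12+2431→3367, (14,13):1·13+78→91, (14,14):0·14+1→1
B_13 = ΣS(13,k) = 1+4095+261625+2532530+7508501+9321312+5715424+1899612+359502+39325+2431+78+1 = 27644437
B_14 = ΣS(14,k) = 1+8191+788970+10391745+40075035+63436373+49329280+20912320+5135130+752752+66066+3367+91+1 = 190899322

27644437, 190899322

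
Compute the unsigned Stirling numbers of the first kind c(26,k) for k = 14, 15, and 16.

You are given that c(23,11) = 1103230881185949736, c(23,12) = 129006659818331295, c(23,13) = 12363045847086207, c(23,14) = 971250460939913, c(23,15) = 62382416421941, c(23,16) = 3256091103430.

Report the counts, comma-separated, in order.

r24: T_24,12=23×129006659818331295+1103230881185949736=4070384057007569521; T_24,13=23×12363045847086207+129006659818331295=413356714301314056; T_24,14=23×971250460939913+12363045847086207=34701806448704206; T_24,15=23×62382416421941+971250460939913=2406046038644556; T_24,16=23×3256091103430+62382416421941=137272511800831
r25: T_25,13=24×413356714301314056+4070384057007569521=13990945200239106865; T_25,14=24×34701806448704206+413356714301314056=1246200069070215000; T_25,15=24×2406046038644556+34701806448704206=92446911376173550; T_25,16=24×137272511800831+2406046038644556=5700586321864500
r26: T_26,14=25×1246200069070215000+13990945200239106865=45145946926994481865; T_26,15=25×92446911376173550+1246200069070215000=3557372853474553750; T_26,16=25×5700586321864500+92446911376173550=234961569422786050
Read c(26,14) = 45145946926994481865, c(26,15) = 3557372853474553750, c(26,16) = 234961569422786050.

45145946926994481865, 3557372853474553750, 234961569422786050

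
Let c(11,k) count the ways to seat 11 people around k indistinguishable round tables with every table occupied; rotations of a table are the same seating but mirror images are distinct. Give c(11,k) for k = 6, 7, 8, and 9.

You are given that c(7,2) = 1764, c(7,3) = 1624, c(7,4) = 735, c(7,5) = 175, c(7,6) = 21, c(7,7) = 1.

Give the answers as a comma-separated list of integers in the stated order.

i=8: T(8,3)=1764+7·1624=13132 | T(8,4)=1624+7·735=6769 | T(8,5)=735+7·175=1960 | T(8,6)=175+7·21=322 | T(8,7)=21+7·1=28 | T(8,8)=1+7·0=1
i=9: T(9,4)=13132+8·6769=67284 | T(9,5)=6769+8·1960=22449 | T(9,6)=1960+8·322=4536 | T(9,7)=322+8·28=546 | T(9,8)=28+8·1=36 | T(9,9)=1+8·0=1
i=10: T(10,5)=67284+9·22449=269325 | T(10,6)=22449+9·4536=63273 | T(10,7)=4536+9·546=9450 | T(10,8)=546+9·36=870 | T(10,9)=36+9·1=45
i=11: T(11,6)=269325+10·63273=902055 | T(11,7)=63273+10·9450=157773 | T(11,8)=9450+10·870=18150 | T(11,9)=870+10·45=1320
Read c(11,6) = 902055, c(11,7) = 157773, c(11,8) = 18150, c(11,9) = 1320.

902055, 157773, 18150, 1320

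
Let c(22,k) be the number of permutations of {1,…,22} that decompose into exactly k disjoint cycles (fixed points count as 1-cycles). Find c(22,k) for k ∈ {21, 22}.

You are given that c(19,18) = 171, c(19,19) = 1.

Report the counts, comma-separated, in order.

r20: T_20,19=19×1+171=190; T_20,20=19×0+1=1
r21: T_21,20=20×1+190=210; T_21,21=20×0+1=1
r22: T_22,21=21×1+210=231; T_22,22=21×0+1=1
Read c(22,21) = 231, c(22,22) = 1.

231, 1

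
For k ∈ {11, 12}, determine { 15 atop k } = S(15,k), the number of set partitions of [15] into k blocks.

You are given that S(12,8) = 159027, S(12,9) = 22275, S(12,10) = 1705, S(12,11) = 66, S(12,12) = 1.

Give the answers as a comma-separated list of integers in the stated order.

1479478, 106470

i=13: T(13,9)=159027+9·22275=359502 | T(13,10)=22275+10·1705=39325 | T(13,11)=1705+11·66=2431 | T(13,12)=66+12·1=78
i=14: T(14,10)=359502+10·39325=752752 | T(14,11)=39325+11·2431=66066 | T(14,12)=2431+12·78=3367
i=15: T(15,11)=752752+11·66066=1479478 | T(15,12)=66066+12·3367=106470
Read S(15,11) = 1479478, S(15,12) = 106470.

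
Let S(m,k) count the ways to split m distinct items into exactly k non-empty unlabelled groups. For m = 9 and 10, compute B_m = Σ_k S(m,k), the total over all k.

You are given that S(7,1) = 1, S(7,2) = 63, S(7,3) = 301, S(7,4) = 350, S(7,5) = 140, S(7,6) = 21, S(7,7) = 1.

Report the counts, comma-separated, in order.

[8] T[8,1]:1*1+0=1 · T[8,2]:2*63+1=127 · T[8,3]:3*301+63=966 · T[8,4]:4*350+301=1701 · T[8,5]:5*140+350=1050 · T[8,6]:6*21+140=266 · T[8,7]:7*1+21=28 · T[8,8]:8*0+1=1
[9] T[9,1]:1*1+0=1 · T[9,2]:2*127+1=255 · T[9,3]:3*966+127=3025 · T[9,4]:4*1701+966=7770 · T[9,5]:5*1050+1701=6951 · T[9,6]:6*266+1050=2646 · T[9,7]:7*28+266=462 · T[9,8]:8*1+28=36 · T[9,9]:9*0+1=1
[10] T[10,1]:1*1+0=1 · T[10,2]:2*255+1=511 · T[10,3]:3*3025+255=9330 · T[10,4]:4*7770+3025=34105 · T[10,5]:5*6951+7770=42525 · T[10,6]:6*2646+6951=22827 · T[10,7]:7*462+2646=5880 · T[10,8]:8*36+462=750 · T[10,9]:9*1+36=45 · T[10,10]:10*0+1=1
B_9 = ΣS(9,k) = 1+255+3025+7770+6951+2646+462+36+1 = 21147
B_10 = ΣS(10,k) = 1+511+9330+34105+42525+22827+5880+750+45+1 = 115975

21147, 115975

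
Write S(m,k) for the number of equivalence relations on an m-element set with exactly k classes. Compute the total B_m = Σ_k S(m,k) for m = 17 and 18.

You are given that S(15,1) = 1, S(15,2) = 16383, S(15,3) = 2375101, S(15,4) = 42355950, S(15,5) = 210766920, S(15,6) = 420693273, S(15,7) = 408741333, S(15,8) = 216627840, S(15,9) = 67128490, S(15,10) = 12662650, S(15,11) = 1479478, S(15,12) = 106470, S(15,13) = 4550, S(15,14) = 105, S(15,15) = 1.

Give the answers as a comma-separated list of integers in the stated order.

r16: T_16,1=1×1+0=1; T_16,2=2×16383+1=32767; T_16,3=3×2375101+16383=7141686; T_16,4=4×42355950+2375101=171798901; T_16,5=5×210766920+42355950=1096190550; T_16,6=6×420693273+210766920=2734926558; T_16,7=7×408741333+420693273=3281882604; T_16,8=8×216627840+408741333=2141764053; T_16,9=9×67128490+216627840=820784250; T_16,10=10×12662650+67128490=193754990; T_16,11=11×1479478+12662650=28936908; T_16,12=12×106470+1479478=2757118; T_16,13=13×4550+106470=165620; T_16,14=14×105+4550=6020; T_16,15=15×1+105=120; T_16,16=16×0+1=1
r17: T_17,1=1×1+0=1; T_17,2=2×32767+1=65535; T_17,3=3×7141686+32767=21457825; T_17,4=4×171798901+7141686=694337290; T_17,5=5×1096190550+171798901=5652751651; T_17,6=6×2734926558+1096190550=17505749898; T_17,7=7×3281882604+2734926558=25708104786; T_17,8=8×2141764053+3281882604=20415995028; T_17,9=9×820784250+2141764053=9528822303; T_17,10=10×193754990+820784250=2758334150; T_17,11=11×28936908+193754990=512060978; T_17,12=12×2757118+28936908=62022324; T_17,13=13×165620+2757118=4910178; T_17,14=14×6020+165620=249900; T_17,15=15×120+6020=7820; T_17,16=16×1+120=136; T_17,17=17×0+1=1
r18: T_18,1=1×1+0=1; T_18,2=2×65535+1=131071; T_18,3=3×21457825+65535=64439010; T_18,4=4×694337290+21457825=2798806985; T_18,5=5×5652751651+694337290=28958095545; T_18,6=6×17505749898+5652751651=110687251039; T_18,7=7×25708104786+17505749898=197462483400; T_18,8=8×20415995028+25708104786=189036065010; T_18,9=9×9528822303+20415995028=106175395755; T_18,10=10×2758334150+9528822303=37112163803; T_18,11=11×512060978+2758334150=8391004908; T_18,12=12×62022324+512060978=1256328866; T_18,13=13×4910178+62022324=125854638; T_18,14=14×249900+4910178=8408778; T_18,15=15×7820+249900=367200; T_18,16=16×136+7820=9996; T_18,17=17×1+136=153; T_18,18=18×0+1=1
B_17 = ΣS(17,k) = 1+65535+21457825+694337290+5652751651+17505749898+25708104786+20415995028+9528822303+2758334150+512060978+62022324+4910178+249900+7820+136+1 = 82864869804
B_18 = ΣS(18,k) = 1+131071+64439010+2798806985+28958095545+110687251039+197462483400+189036065010+106175395755+37112163803+8391004908+1256328866+125854638+8408778+367200+9996+153+1 = 682076806159

82864869804, 682076806159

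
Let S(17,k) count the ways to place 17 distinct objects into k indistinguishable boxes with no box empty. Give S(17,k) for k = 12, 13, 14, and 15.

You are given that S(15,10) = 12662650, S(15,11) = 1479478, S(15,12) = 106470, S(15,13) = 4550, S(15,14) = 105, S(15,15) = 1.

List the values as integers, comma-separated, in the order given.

62022324, 4910178, 249900, 7820

row 16: T[16][11]=11·1479478+12662650=28936908  T[16][12]=12·106470+1479478=2757118  T[16][13]=13·4550+106470=165620  T[16][14]=14·105+4550=6020  T[16][15]=15·1+105=120
row 17: T[17][12]=12·2757118+28936908=62022324  T[17][13]=13·165620+2757118=4910178  T[17][14]=14·6020+165620=249900  T[17][15]=15·120+6020=7820
Read S(17,12) = 62022324, S(17,13) = 4910178, S(17,14) = 249900, S(17,15) = 7820.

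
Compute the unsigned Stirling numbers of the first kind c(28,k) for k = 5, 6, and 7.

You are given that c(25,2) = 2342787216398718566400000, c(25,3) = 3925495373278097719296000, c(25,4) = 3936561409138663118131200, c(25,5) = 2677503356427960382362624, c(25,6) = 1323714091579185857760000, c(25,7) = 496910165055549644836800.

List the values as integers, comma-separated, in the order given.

55278125307966865191587481600, 28969458895980281319670568448, 11616723683566425573507775872

@26  (26,3):3925495373278097719296000·25+2342787216398718566400000→100480171548351161548800000, (26,4):3936561409138663118131200·25+3925495373278097719296000→102339530601744675672576000, (26,5):2677503356427960382362624·25+3936561409138663118131200→70874145319837672677196800, (26,6):1323714091579185857760000·25+2677503356427960382362624→35770355645907606826362624, (26,7):496910165055549644836800·25+1323714091579185857760000→13746468217967926978680000
@27  (27,4):102339530601744675672576000·26+100480171548351161548800000→2761307967193712729035776000, (27,5):70874145319837672677196800·26+102339530601744675672576000→1945067308917524165279692800, (27,6):35770355645907606826362624·26+70874145319837672677196800→1000903392113435450162625024, (27,7):13746468217967926978680000·26+35770355645907606826362624→393178529313073708272042624
@28  (28,5):1945067308917524165279692800·27+2761307967193712729035776000→55278125307966865191587481600, (28,6):1000903392113435450162625024·27+1945067308917524165279692800→28969458895980281319670568448, (28,7):393178529313073708272042624·27+1000903392113435450162625024→11616723683566425573507775872
Read c(28,5) = 55278125307966865191587481600, c(28,6) = 28969458895980281319670568448, c(28,7) = 11616723683566425573507775872.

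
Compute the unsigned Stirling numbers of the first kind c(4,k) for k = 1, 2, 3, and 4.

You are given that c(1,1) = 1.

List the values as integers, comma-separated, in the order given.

@2  (2,1):1·1+0→1, (2,2):0·1+1→1
@3  (3,1):1·2+0→2, (3,2):1·2+1→3, (3,3):0·2+1→1
@4  (4,1):2·3+0→6, (4,2):3·3+2→11, (4,3):1·3+3→6, (4,4):0·3+1→1
Read c(4,1) = 6, c(4,2) = 11, c(4,3) = 6, c(4,4) = 1.

6, 11, 6, 1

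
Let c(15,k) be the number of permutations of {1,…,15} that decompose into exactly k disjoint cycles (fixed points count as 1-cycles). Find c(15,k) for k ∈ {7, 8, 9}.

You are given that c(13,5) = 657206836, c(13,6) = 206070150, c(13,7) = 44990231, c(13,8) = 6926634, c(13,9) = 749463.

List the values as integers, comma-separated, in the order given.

i=14: T(14,6)=657206836+13·206070150=3336118786 | T(14,7)=206070150+13·44990231=790943153 | T(14,8)=44990231+13·6926634=135036473 | T(14,9)=6926634+13·749463=16669653
i=15: T(15,7)=3336118786+14·790943153=14409322928 | T(15,8)=790943153+14·135036473=2681453775 | T(15,9)=135036473+14·16669653=368411615
Read c(15,7) = 14409322928, c(15,8) = 2681453775, c(15,9) = 368411615.

14409322928, 2681453775, 368411615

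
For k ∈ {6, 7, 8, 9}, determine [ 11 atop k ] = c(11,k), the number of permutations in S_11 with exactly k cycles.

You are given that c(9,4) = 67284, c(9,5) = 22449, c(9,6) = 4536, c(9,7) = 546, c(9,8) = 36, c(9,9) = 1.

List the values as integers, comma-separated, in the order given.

902055, 157773, 18150, 1320

[10] T[10,5]:9*22449+67284=269325 · T[10,6]:9*4536+22449=63273 · T[10,7]:9*546+4536=9450 · T[10,8]:9*36+546=870 · T[10,9]:9*1+36=45
[11] T[11,6]:10*63273+269325=902055 · T[11,7]:10*9450+63273=157773 · T[11,8]:10*870+9450=18150 · T[11,9]:10*45+870=1320
Read c(11,6) = 902055, c(11,7) = 157773, c(11,8) = 18150, c(11,9) = 1320.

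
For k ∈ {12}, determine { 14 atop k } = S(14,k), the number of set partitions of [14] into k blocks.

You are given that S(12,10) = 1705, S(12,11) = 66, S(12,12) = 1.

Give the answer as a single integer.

3367

@13  (13,11):66·11+1705→2431, (13,12):1·12+66→78
@14  (14,12):78·12+2431→3367
Read S(14,12) = 3367.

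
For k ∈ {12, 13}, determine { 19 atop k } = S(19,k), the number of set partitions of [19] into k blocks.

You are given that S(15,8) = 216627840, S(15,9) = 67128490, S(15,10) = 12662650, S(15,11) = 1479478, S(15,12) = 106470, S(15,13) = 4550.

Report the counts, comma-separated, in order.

r16: T_16,9=9×67128490+216627840=820784250; T_16,10=10×12662650+67128490=193754990; T_16,11=11×1479478+12662650=28936908; T_16,12=12×106470+1479478=2757118; T_16,13=13×4550+106470=165620
r17: T_17,10=10×193754990+820784250=2758334150; T_17,11=11×28936908+193754990=512060978; T_17,12=12×2757118+28936908=62022324; T_17,13=13×165620+2757118=4910178
r18: T_18,11=11×512060978+2758334150=8391004908; T_18,12=12×62022324+512060978=1256328866; T_18,13=13×4910178+62022324=125854638
r19: T_19,12=12×1256328866+8391004908=23466951300; T_19,13=13×125854638+1256328866=2892439160
Read S(19,12) = 23466951300, S(19,13) = 2892439160.

23466951300, 2892439160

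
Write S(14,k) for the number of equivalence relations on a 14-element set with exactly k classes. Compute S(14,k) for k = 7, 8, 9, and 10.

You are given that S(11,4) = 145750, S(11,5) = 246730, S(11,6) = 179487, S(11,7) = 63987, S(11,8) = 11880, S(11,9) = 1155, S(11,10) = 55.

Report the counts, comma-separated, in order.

i=12: T(12,5)=145750+5·246730=1379400 | T(12,6)=246730+6·179487=1323652 | T(12,7)=179487+7·63987=627396 | T(12,8)=63987+8·11880=159027 | T(12,9)=11880+9·1155=22275 | T(12,10)=1155+10·55=1705
i=13: T(13,6)=1379400+6·1323652=9321312 | T(13,7)=1323652+7·627396=5715424 | T(13,8)=627396+8·159027=1899612 | T(13,9)=159027+9·22275=359502 | T(13,10)=22275+10·1705=39325
i=14: T(14,7)=9321312+7·5715424=49329280 | T(14,8)=5715424+8·1899612=20912320 | T(14,9)=1899612+9·359502=5135130 | T(14,10)=359502+10·39325=752752
Read S(14,7) = 49329280, S(14,8) = 20912320, S(14,9) = 5135130, S(14,10) = 752752.

49329280, 20912320, 5135130, 752752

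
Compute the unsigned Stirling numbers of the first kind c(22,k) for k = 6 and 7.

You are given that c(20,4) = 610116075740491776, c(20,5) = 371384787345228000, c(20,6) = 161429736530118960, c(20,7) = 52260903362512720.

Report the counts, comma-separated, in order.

@21  (21,5):371384787345228000·20+610116075740491776→8037811822645051776, (21,6):161429736530118960·20+371384787345228000→3599979517947607200, (21,7):52260903362512720·20+161429736530118960→1206647803780373360
@22  (22,6):3599979517947607200·21+8037811822645051776→83637381699544802976, (22,7):1206647803780373360·21+3599979517947607200→28939583397335447760
Read c(22,6) = 83637381699544802976, c(22,7) = 28939583397335447760.

83637381699544802976, 28939583397335447760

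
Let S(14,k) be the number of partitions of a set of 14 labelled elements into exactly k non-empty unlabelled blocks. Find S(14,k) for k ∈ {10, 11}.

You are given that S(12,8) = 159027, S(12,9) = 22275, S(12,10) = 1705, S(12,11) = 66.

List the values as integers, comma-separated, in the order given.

@13  (13,9):22275·9+159027→359502, (13,10):1705·10+22275→39325, (13,11):66·11+1705→2431
@14  (14,10):39325·10+359502→752752, (14,11):2431·11+39325→66066
Read S(14,10) = 752752, S(14,11) = 66066.

752752, 66066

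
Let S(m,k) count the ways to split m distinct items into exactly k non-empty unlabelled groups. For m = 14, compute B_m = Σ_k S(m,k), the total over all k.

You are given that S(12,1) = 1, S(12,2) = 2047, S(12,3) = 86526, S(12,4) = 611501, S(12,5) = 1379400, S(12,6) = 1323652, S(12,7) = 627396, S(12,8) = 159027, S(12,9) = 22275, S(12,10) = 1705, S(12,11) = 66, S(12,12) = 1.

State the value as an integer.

190899322

[13] T[13,1]:1*1+0=1 · T[13,2]:2*2047+1=4095 · T[13,3]:3*86526+2047=261625 · T[13,4]:4*611501+86526=2532530 · T[13,5]:5*1379400+611501=7508501 · T[13,6]:6*1323652+1379400=9321312 · T[13,7]:7*627396+1323652=5715424 · T[13,8]:8*159027+627396=1899612 · T[13,9]:9*22275+159027=359502 · T[13,10]:10*1705+22275=39325 · T[13,11]:11*66+1705=2431 · T[13,12]:12*1+66=78 · T[13,13]:13*0+1=1
[14] T[14,1]:1*1+0=1 · T[14,2]:2*4095+1=8191 · T[14,3]:3*261625+4095=788970 · T[14,4]:4*2532530+261625=10391745 · T[14,5]:5*7508501+2532530=40075035 · T[14,6]:6*9321312+7508501=63436373 · T[14,7]:7*5715424+9321312=49329280 · T[14,8]:8*1899612+5715424=20912320 · T[14,9]:9*359502+1899612=5135130 · T[14,10]:10*39325+359502=752752 · T[14,11]:11*2431+39325=66066 · T[14,12]:12*78+2431=3367 · T[14,13]:13*1+78=91 · T[14,14]:14*0+1=1
B_14 = ΣS(14,k) = 1+8191+788970+10391745+40075035+63436373+49329280+20912320+5135130+752752+66066+3367+91+1 = 190899322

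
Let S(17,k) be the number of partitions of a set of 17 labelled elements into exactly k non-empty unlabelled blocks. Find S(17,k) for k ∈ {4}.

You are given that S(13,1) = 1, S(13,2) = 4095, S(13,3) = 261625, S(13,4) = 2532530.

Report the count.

694337290

@14  (14,1):1·1+0→1, (14,2):4095·2+1→8191, (14,3):261625·3+4095→788970, (14,4):2532530·4+261625→10391745
@15  (15,2):8191·2+1→16383, (15,3):788970·3+8191→2375101, (15,4):10391745·4+788970→42355950
@16  (16,3):2375101·3+16383→7141686, (16,4):42355950·4+2375101→171798901
@17  (17,4):171798901·4+7141686→694337290
Read S(17,4) = 694337290.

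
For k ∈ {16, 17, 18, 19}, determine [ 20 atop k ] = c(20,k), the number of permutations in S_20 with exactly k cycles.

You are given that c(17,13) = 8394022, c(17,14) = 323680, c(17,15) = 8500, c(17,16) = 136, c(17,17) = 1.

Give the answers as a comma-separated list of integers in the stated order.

34916946, 920550, 16815, 190

[18] T[18,14]:17*323680+8394022=13896582 · T[18,15]:17*8500+323680=468180 · T[18,16]:17*136+8500=10812 · T[18,17]:17*1+136=153 · T[18,18]:17*0+1=1
[19] T[19,15]:18*468180+13896582=22323822 · T[19,16]:18*10812+468180=662796 · T[19,17]:18*153+10812=13566 · T[19,18]:18*1+153=171 · T[19,19]:18*0+1=1
[20] T[20,16]:19*662796+22323822=34916946 · T[20,17]:19*13566+662796=920550 · T[20,18]:19*171+13566=16815 · T[20,19]:19*1+171=190
Read c(20,16) = 34916946, c(20,17) = 920550, c(20,18) = 16815, c(20,19) = 190.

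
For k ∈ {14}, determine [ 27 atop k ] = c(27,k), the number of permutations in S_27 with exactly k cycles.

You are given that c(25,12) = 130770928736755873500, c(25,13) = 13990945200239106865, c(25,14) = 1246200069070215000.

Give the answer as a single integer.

1654339178844590073615

i=26: T(26,13)=130770928736755873500+25·13990945200239106865=480544558742733545125 | T(26,14)=13990945200239106865+25·1246200069070215000=45145946926994481865
i=27: T(27,14)=480544558742733545125+26·45145946926994481865=1654339178844590073615
Read c(27,14) = 1654339178844590073615.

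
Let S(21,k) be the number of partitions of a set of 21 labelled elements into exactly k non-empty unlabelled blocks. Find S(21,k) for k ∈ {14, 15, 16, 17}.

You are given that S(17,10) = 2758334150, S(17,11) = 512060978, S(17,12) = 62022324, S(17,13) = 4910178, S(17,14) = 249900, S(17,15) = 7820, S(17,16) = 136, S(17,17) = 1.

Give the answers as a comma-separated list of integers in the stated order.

149304004500, 13087462580, 809944464, 34952799

i=18: T(18,11)=2758334150+11·512060978=8391004908 | T(18,12)=512060978+12·62022324=1256328866 | T(18,13)=62022324+13·4910178=125854638 | T(18,14)=4910178+14·249900=8408778 | T(18,15)=249900+15·7820=367200 | T(18,16)=7820+16·136=9996 | T(18,17)=136+17·1=153
i=19: T(19,12)=8391004908+12·1256328866=23466951300 | T(19,13)=1256328866+13·125854638=2892439160 | T(19,14)=125854638+14·8408778=243577530 | T(19,15)=8408778+15·367200=13916778 | T(19,16)=367200+16·9996=527136 | T(19,17)=9996+17·153=12597
i=20: T(20,13)=23466951300+13·2892439160=61068660380 | T(20,14)=2892439160+14·243577530=6302524580 | T(20,15)=243577530+15·13916778=452329200 | T(20,16)=13916778+16·527136=22350954 | T(20,17)=527136+17·12597=741285
i=21: T(21,14)=61068660380+14·6302524580=149304004500 | T(21,15)=6302524580+15·452329200=13087462580 | T(21,16)=452329200+16·22350954=809944464 | T(21,17)=22350954+17·741285=34952799
Read S(21,14) = 149304004500, S(21,15) = 13087462580, S(21,16) = 809944464, S(21,17) = 34952799.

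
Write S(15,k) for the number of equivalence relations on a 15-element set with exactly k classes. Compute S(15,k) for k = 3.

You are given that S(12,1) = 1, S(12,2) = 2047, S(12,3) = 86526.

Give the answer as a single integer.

row 13: T[13][1]=1·1+0=1  T[13][2]=2·2047+1=4095  T[13][3]=3·86526+2047=261625
row 14: T[14][2]=2·4095+1=8191  T[14][3]=3·261625+4095=788970
row 15: T[15][3]=3·788970+8191=2375101
Read S(15,3) = 2375101.

2375101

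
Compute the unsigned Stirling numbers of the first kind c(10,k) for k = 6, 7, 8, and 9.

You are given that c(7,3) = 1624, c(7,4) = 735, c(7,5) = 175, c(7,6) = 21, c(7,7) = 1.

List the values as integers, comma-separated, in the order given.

i=8: T(8,4)=1624+7·735=6769 | T(8,5)=735+7·175=1960 | T(8,6)=175+7·21=322 | T(8,7)=21+7·1=28 | T(8,8)=1+7·0=1
i=9: T(9,5)=6769+8·1960=22449 | T(9,6)=1960+8·322=4536 | T(9,7)=322+8·28=546 | T(9,8)=28+8·1=36 | T(9,9)=1+8·0=1
i=10: T(10,6)=22449+9·4536=63273 | T(10,7)=4536+9·546=9450 | T(10,8)=546+9·36=870 | T(10,9)=36+9·1=45
Read c(10,6) = 63273, c(10,7) = 9450, c(10,8) = 870, c(10,9) = 45.

63273, 9450, 870, 45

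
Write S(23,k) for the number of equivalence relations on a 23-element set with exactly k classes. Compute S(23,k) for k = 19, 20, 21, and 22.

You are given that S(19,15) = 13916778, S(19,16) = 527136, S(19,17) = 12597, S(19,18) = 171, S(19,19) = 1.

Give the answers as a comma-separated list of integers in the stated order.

r20: T_20,16=16×527136+13916778=22350954; T_20,17=17×12597+527136=741285; T_20,18=18×171+12597=15675; T_20,19=19×1+171=190; T_20,20=20×0+1=1
r21: T_21,17=17×741285+22350954=34952799; T_21,18=18×15675+741285=1023435; T_21,19=19×190+15675=19285; T_21,20=20×1+190=210; T_21,21=21×0+1=1
r22: T_22,18=18×1023435+34952799=53374629; T_22,19=19×19285+1023435=1389850; T_22,20=20×210+19285=23485; T_22,21=21×1+210=231; T_22,22=22×0+1=1
r23: T_23,19=19×1389850+53374629=79781779; T_23,20=20×23485+1389850=1859550; T_23,21=21×231+23485=28336; T_23,22=22×1+231=253
Read S(23,19) = 79781779, S(23,20) = 1859550, S(23,21) = 28336, S(23,22) = 253.

79781779, 1859550, 28336, 253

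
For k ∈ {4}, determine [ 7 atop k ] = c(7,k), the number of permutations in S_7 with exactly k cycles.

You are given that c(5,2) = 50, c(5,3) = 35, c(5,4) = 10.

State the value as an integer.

735

row 6: T[6][3]=5·35+50=225  T[6][4]=5·10+35=85
row 7: T[7][4]=6·85+225=735
Read c(7,4) = 735.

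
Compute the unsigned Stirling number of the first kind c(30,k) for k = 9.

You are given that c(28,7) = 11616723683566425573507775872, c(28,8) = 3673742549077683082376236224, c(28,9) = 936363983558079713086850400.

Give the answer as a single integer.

@29  (29,8):3673742549077683082376236224·28+11616723683566425573507775872→114481515057741551880042390144, (29,9):936363983558079713086850400·28+3673742549077683082376236224→29891934088703915048808047424
@30  (30,9):29891934088703915048808047424·29+114481515057741551880042390144→981347603630155088295475765440
Read c(30,9) = 981347603630155088295475765440.

981347603630155088295475765440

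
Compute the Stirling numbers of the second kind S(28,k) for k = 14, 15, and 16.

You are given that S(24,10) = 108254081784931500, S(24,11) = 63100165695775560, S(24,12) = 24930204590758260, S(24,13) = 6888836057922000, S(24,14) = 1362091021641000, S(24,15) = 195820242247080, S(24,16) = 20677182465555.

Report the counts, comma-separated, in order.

i=25: T(25,11)=108254081784931500+11·63100165695775560=802355904438462660 | T(25,12)=63100165695775560+12·24930204590758260=362262620784874680 | T(25,13)=24930204590758260+13·6888836057922000=114485073343744260 | T(25,14)=6888836057922000+14·1362091021641000=25958110360896000 | T(25,15)=1362091021641000+15·195820242247080=4299394655347200 | T(25,16)=195820242247080+16·20677182465555=526655161695960
i=26: T(26,12)=802355904438462660+12·362262620784874680=5149507353856958820 | T(26,13)=362262620784874680+13·114485073343744260=1850568574253550060 | T(26,14)=114485073343744260+14·25958110360896000=477898618396288260 | T(26,15)=25958110360896000+15·4299394655347200=90449030191104000 | T(26,16)=4299394655347200+16·526655161695960=12725877242482560
i=27: T(27,13)=5149507353856958820+13·1850568574253550060=29206898819153109600 | T(27,14)=1850568574253550060+14·477898618396288260=8541149231801585700 | T(27,15)=477898618396288260+15·90449030191104000=1834634071262848260 | T(27,16)=90449030191104000+16·12725877242482560=294063066070824960
i=28: T(28,14)=29206898819153109600+14·8541149231801585700=148782988064375309400 | T(28,15)=8541149231801585700+15·1834634071262848260=36060660300744309600 | T(28,16)=1834634071262848260+16·294063066070824960=6539643128396047620
Read S(28,14) = 148782988064375309400, S(28,15) = 36060660300744309600, S(28,16) = 6539643128396047620.

148782988064375309400, 36060660300744309600, 6539643128396047620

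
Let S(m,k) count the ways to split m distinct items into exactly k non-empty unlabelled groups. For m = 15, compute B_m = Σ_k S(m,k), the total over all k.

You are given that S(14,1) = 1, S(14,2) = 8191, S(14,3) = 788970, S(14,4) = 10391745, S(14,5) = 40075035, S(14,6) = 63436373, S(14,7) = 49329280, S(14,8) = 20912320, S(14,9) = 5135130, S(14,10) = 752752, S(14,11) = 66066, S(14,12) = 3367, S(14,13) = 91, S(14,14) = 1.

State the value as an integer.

row 15: T[15][1]=1·1+0=1  T[15][2]=2·8191+1=16383  T[15][3]=3·788970+8191=2375101  T[15][4]=4·10391745+788970=42355950  T[15][5]=5·40075035+10391745=210766920  T[15][6]=6·63436373+40075035=420693273  T[15][7]=7·49329280+63436373=408741333  T[15][8]=8·20912320+49329280=216627840  T[15][9]=9·5135130+20912320=67128490  T[15][10]=10·752752+5135130=12662650  T[15][11]=11·66066+752752=1479478  T[15][12]=12·3367+66066=106470  T[15][13]=13·91+3367=4550  T[15][14]=14·1+91=105  T[15][15]=15·0+1=1
B_15 = ΣS(15,k) = 1+16383+2375101+42355950+210766920+420693273+408741333+216627840+67128490+12662650+1479478+106470+4550+105+1 = 1382958545

1382958545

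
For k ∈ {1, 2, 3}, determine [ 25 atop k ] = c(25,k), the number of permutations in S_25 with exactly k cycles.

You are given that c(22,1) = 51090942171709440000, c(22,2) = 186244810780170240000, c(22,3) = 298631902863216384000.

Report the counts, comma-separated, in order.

620448401733239439360000, 2342787216398718566400000, 3925495373278097719296000

i=23: T(23,1)=0+22·51090942171709440000=1124000727777607680000 | T(23,2)=51090942171709440000+22·186244810780170240000=4148476779335454720000 | T(23,3)=186244810780170240000+22·298631902863216384000=6756146673770930688000
i=24: T(24,1)=0+23·1124000727777607680000=25852016738884976640000 | T(24,2)=1124000727777607680000+23·4148476779335454720000=96538966652493066240000 | T(24,3)=4148476779335454720000+23·6756146673770930688000=159539850276066860544000
i=25: T(25,1)=0+24·25852016738884976640000=620448401733239439360000 | T(25,2)=25852016738884976640000+24·96538966652493066240000=2342787216398718566400000 | T(25,3)=96538966652493066240000+24·159539850276066860544000=3925495373278097719296000
Read c(25,1) = 620448401733239439360000, c(25,2) = 2342787216398718566400000, c(25,3) = 3925495373278097719296000.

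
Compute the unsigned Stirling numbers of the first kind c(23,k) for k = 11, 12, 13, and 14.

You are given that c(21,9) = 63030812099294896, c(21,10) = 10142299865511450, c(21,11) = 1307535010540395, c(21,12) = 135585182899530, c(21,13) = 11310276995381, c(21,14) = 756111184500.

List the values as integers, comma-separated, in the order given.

1103230881185949736, 129006659818331295, 12363045847086207, 971250460939913

@22  (22,10):10142299865511450·21+63030812099294896→276019109275035346, (22,11):1307535010540395·21+10142299865511450→37600535086859745, (22,12):135585182899530·21+1307535010540395→4154823851430525, (22,13):11310276995381·21+135585182899530→373100999802531, (22,14):756111184500·21+11310276995381→27188611869881
@23  (23,11):37600535086859745·22+276019109275035346→1103230881185949736, (23,12):4154823851430525·22+37600535086859745→129006659818331295, (23,13):373100999802531·22+4154823851430525→12363045847086207, (23,14):27188611869881·22+373100999802531→971250460939913
Read c(23,11) = 1103230881185949736, c(23,12) = 129006659818331295, c(23,13) = 12363045847086207, c(23,14) = 971250460939913.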